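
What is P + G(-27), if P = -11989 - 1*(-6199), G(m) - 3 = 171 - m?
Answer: -5589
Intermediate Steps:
G(m) = 174 - m (G(m) = 3 + (171 - m) = 174 - m)
P = -5790 (P = -11989 + 6199 = -5790)
P + G(-27) = -5790 + (174 - 1*(-27)) = -5790 + (174 + 27) = -5790 + 201 = -5589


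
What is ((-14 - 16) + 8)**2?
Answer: 484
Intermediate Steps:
((-14 - 16) + 8)**2 = (-30 + 8)**2 = (-22)**2 = 484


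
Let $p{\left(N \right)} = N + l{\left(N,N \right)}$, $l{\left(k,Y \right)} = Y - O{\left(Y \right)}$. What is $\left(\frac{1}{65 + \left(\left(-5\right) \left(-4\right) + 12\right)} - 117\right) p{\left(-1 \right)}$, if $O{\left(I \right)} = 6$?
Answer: $\frac{90784}{97} \approx 935.92$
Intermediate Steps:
$l{\left(k,Y \right)} = -6 + Y$ ($l{\left(k,Y \right)} = Y - 6 = -6 + Y$)
$p{\left(N \right)} = -6 + 2 N$ ($p{\left(N \right)} = N + \left(-6 + N\right) = -6 + 2 N$)
$\left(\frac{1}{65 + \left(\left(-5\right) \left(-4\right) + 12\right)} - 117\right) p{\left(-1 \right)} = \left(\frac{1}{65 + \left(\left(-5\right) \left(-4\right) + 12\right)} - 117\right) \left(-6 + 2 \left(-1\right)\right) = \left(\frac{1}{65 + \left(20 + 12\right)} - 117\right) \left(-6 - 2\right) = \left(\frac{1}{65 + 32} - 117\right) \left(-8\right) = \left(\frac{1}{97} - 117\right) \left(-8\right) = \left(- \frac{11348}{97}\right) \left(-8\right) = \frac{90784}{97}$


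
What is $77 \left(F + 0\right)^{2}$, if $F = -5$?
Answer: $1925$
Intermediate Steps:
$77 \left(F + 0\right)^{2} = 77 \left(-5 + 0\right)^{2} = 77 \left(-5\right)^{2} = 77 \cdot 25 = 1925$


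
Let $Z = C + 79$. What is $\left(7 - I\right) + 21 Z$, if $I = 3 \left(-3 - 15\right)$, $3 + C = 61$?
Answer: $2938$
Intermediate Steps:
$C = 58$ ($C = -3 + 61 = 58$)
$Z = 137$ ($Z = 58 + 79 = 137$)
$I = -54$ ($I = 3 \left(-3 - 15\right) = 3 \left(-18\right) = -54$)
$\left(7 - I\right) + 21 Z = \left(7 - -54\right) + 21 \cdot 137 = \left(7 + 54\right) + 2877 = 61 + 2877 = 2938$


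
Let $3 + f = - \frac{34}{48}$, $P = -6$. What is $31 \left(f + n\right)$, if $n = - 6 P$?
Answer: $\frac{24025}{24} \approx 1001.0$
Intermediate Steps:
$f = - \frac{89}{24}$ ($f = -3 - \frac{34}{48} = -3 - \frac{17}{24} = - \frac{89}{24} \approx -3.7083$)
$n = 36$ ($n = \left(-6\right) \left(-6\right) = 36$)
$31 \left(f + n\right) = 31 \left(- \frac{89}{24} + 36\right) = 31 \cdot \frac{775}{24} = \frac{24025}{24}$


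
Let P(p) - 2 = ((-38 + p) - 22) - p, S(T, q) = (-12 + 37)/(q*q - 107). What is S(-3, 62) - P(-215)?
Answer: 216771/3737 ≈ 58.007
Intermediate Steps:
S(T, q) = 25/(-107 + q²) (S(T, q) = 25/(q² - 107) = 25/(-107 + q²))
P(p) = -58 (P(p) = 2 + (((-38 + p) - 22) - p) = 2 + ((-60 + p) - p) = 2 - 60 = -58)
S(-3, 62) - P(-215) = 25/(-107 + 62²) - 1*(-58) = 25/(-107 + 3844) + 58 = 25/3737 + 58 = 216771/3737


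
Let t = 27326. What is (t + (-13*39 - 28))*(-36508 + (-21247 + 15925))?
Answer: -1120667530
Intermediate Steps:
(t + (-13*39 - 28))*(-36508 + (-21247 + 15925)) = (27326 + (-13*39 - 28))*(-36508 + (-21247 + 15925)) = (27326 + (-507 - 28))*(-36508 - 5322) = (27326 - 535)*(-41830) = 26791*(-41830) = -1120667530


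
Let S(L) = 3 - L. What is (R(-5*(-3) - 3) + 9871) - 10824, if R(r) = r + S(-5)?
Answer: -933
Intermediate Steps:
R(r) = 8 + r (R(r) = r + (3 - 1*(-5)) = r + (3 + 5) = r + 8 = 8 + r)
(R(-5*(-3) - 3) + 9871) - 10824 = ((8 + (-5*(-3) - 3)) + 9871) - 10824 = ((8 + (15 - 3)) + 9871) - 10824 = ((8 + 12) + 9871) - 10824 = (20 + 9871) - 10824 = 9891 - 10824 = -933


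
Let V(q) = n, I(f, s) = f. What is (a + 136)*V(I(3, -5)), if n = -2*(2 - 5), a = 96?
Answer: 1392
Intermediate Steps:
n = 6 (n = -2*(-3) = 6)
V(q) = 6
(a + 136)*V(I(3, -5)) = (96 + 136)*6 = 232*6 = 1392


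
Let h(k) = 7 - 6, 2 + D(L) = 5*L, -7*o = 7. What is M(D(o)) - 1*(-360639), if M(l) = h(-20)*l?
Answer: 360632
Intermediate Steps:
o = -1 (o = -⅐*7 = -1)
D(L) = -2 + 5*L
h(k) = 1
M(l) = l (M(l) = 1*l = l)
M(D(o)) - 1*(-360639) = (-2 + 5*(-1)) - 1*(-360639) = (-2 - 5) + 360639 = -7 + 360639 = 360632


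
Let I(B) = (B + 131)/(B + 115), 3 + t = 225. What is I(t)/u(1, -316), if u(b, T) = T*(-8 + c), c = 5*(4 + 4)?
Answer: -353/3407744 ≈ -0.00010359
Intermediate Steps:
t = 222 (t = -3 + 225 = 222)
c = 40 (c = 5*8 = 40)
u(b, T) = 32*T (u(b, T) = T*(-8 + 40) = T*32 = 32*T)
I(B) = (131 + B)/(115 + B)
I(t)/u(1, -316) = ((131 + 222)/(115 + 222))/((32*(-316))) = (353/337)/(-10112) = ((1/337)*353)*(-1/10112) = (353/337)*(-1/10112) = -353/3407744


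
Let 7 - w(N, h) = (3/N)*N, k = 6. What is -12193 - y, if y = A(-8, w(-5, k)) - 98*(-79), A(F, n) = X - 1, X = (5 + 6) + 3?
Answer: -19948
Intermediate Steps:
X = 14 (X = 11 + 3 = 14)
w(N, h) = 4 (w(N, h) = 7 - 3/N*N = 7 - 1*3 = 7 - 3 = 4)
A(F, n) = 13 (A(F, n) = 14 - 1 = 13)
y = 7755 (y = 13 - 98*(-79) = 13 + 7742 = 7755)
-12193 - y = -12193 - 1*7755 = -12193 - 7755 = -19948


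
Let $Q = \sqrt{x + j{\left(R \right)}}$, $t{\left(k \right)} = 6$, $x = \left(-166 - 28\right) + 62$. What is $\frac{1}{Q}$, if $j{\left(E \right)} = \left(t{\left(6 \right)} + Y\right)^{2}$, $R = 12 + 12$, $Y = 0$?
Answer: $- \frac{i \sqrt{6}}{24} \approx - 0.10206 i$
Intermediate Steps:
$R = 24$
$x = -132$ ($x = -194 + 62 = -132$)
$j{\left(E \right)} = 36$ ($j{\left(E \right)} = \left(6 + 0\right)^{2} = 6^{2} = 36$)
$Q = 4 i \sqrt{6}$ ($Q = \sqrt{-132 + 36} = \sqrt{-96} = 4 i \sqrt{6} \approx 9.798 i$)
$\frac{1}{Q} = \frac{1}{4 i \sqrt{6}} = - \frac{i \sqrt{6}}{24}$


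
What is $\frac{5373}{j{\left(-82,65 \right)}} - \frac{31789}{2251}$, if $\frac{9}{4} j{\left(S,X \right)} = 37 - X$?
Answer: $- \frac{112411975}{252112} \approx -445.88$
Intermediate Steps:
$j{\left(S,X \right)} = \frac{148}{9} - \frac{4 X}{9}$ ($j{\left(S,X \right)} = \frac{4 \left(37 - X\right)}{9} = \frac{148}{9} - \frac{4 X}{9}$)
$\frac{5373}{j{\left(-82,65 \right)}} - \frac{31789}{2251} = \frac{5373}{\frac{148}{9} - \frac{260}{9}} - \frac{31789}{2251} = \frac{5373}{- \frac{112}{9}} - \frac{31789}{2251} = 5373 \left(- \frac{9}{112}\right) - \frac{31789}{2251} = - \frac{48357}{112} - \frac{31789}{2251} = - \frac{112411975}{252112}$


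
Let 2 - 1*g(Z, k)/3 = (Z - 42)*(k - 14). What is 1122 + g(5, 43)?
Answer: 4347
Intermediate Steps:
g(Z, k) = 6 - 3*(-42 + Z)*(-14 + k) (g(Z, k) = 6 - 3*(Z - 42)*(k - 14) = 6 - 3*(-42 + Z)*(-14 + k))
1122 + g(5, 43) = 1122 + (-1758 + 42*5 + 126*43 - 3*5*43) = 1122 + (-1758 + 210 + 5418 - 645) = 1122 + 3225 = 4347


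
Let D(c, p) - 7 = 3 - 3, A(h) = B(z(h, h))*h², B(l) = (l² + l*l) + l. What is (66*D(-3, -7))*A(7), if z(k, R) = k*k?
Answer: 109816938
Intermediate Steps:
z(k, R) = k²
B(l) = l + 2*l² (B(l) = (l² + l²) + l = 2*l² + l = l + 2*l²)
A(h) = h⁴*(1 + 2*h²) (A(h) = (h²*(1 + 2*h²))*h² = h⁴*(1 + 2*h²))
D(c, p) = 7 (D(c, p) = 7 + (3 - 3) = 7 + 0 = 7)
(66*D(-3, -7))*A(7) = (66*7)*(7⁴ + 2*7⁶) = 462*(2401 + 2*117649) = 462*(2401 + 235298) = 462*237699 = 109816938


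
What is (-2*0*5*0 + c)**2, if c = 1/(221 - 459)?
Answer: 1/56644 ≈ 1.7654e-5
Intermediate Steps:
c = -1/238 (c = 1/(-238) = -1/238 ≈ -0.0042017)
(-2*0*5*0 + c)**2 = (-2*0*5*0 - 1/238)**2 = (-0*0 - 1/238)**2 = (-2*0 - 1/238)**2 = (0 - 1/238)**2 = (-1/238)**2 = 1/56644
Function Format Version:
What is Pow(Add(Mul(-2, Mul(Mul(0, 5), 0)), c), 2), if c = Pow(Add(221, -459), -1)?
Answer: Rational(1, 56644) ≈ 1.7654e-5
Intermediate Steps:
c = Rational(-1, 238) (c = Pow(-238, -1) = Rational(-1, 238) ≈ -0.0042017)
Pow(Add(Mul(-2, Mul(Mul(0, 5), 0)), c), 2) = Pow(Add(Mul(-2, Mul(Mul(0, 5), 0)), Rational(-1, 238)), 2) = Pow(Add(Mul(-2, Mul(0, 0)), Rational(-1, 238)), 2) = Pow(Add(Mul(-2, 0), Rational(-1, 238)), 2) = Pow(Add(0, Rational(-1, 238)), 2) = Pow(Rational(-1, 238), 2) = Rational(1, 56644)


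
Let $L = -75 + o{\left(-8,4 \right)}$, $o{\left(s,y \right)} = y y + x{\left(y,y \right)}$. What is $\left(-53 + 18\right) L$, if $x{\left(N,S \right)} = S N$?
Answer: $1505$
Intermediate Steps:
$x{\left(N,S \right)} = N S$
$o{\left(s,y \right)} = 2 y^{2}$ ($o{\left(s,y \right)} = y y + y y = y^{2} + y^{2} = 2 y^{2}$)
$L = -43$ ($L = -75 + 2 \cdot 4^{2} = -75 + 2 \cdot 16 = -75 + 32 = -43$)
$\left(-53 + 18\right) L = \left(-53 + 18\right) \left(-43\right) = \left(-35\right) \left(-43\right) = 1505$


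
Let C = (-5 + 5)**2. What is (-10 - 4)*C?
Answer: 0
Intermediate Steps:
C = 0 (C = 0**2 = 0)
(-10 - 4)*C = (-10 - 4)*0 = -14*0 = 0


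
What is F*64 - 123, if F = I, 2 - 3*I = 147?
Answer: -9649/3 ≈ -3216.3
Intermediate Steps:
I = -145/3 (I = ⅔ - ⅓*147 = ⅔ - 49 = -145/3 ≈ -48.333)
F = -145/3 ≈ -48.333
F*64 - 123 = -145/3*64 - 123 = -9280/3 - 123 = -9649/3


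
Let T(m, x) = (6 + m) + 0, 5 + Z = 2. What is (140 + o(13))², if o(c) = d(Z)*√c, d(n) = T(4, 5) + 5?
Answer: 22525 + 4200*√13 ≈ 37668.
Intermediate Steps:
Z = -3 (Z = -5 + 2 = -3)
T(m, x) = 6 + m
d(n) = 15 (d(n) = (6 + 4) + 5 = 10 + 5 = 15)
o(c) = 15*√c
(140 + o(13))² = (140 + 15*√13)²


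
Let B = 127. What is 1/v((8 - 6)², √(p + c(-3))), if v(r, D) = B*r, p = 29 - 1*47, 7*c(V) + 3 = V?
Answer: 1/508 ≈ 0.0019685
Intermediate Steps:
c(V) = -3/7 + V/7
p = -18 (p = 29 - 47 = -18)
v(r, D) = 127*r
1/v((8 - 6)², √(p + c(-3))) = 1/(127*(8 - 6)²) = 1/(127*2²) = 1/(127*4) = 1/508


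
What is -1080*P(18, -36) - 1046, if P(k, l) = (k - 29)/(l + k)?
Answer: -1706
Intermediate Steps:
P(k, l) = (-29 + k)/(k + l)
-1080*P(18, -36) - 1046 = -1080*(-29 + 18)/(18 - 36) - 1046 = -1080*(-11)/(-18) - 1046 = -(-60)*(-11) - 1046 = -1080*11/18 - 1046 = -660 - 1046 = -1706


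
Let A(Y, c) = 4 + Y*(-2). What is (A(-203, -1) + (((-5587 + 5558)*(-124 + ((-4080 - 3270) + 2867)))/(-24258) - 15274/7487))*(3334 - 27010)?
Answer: -288425974392622/30269941 ≈ -9.5285e+6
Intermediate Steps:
A(Y, c) = 4 - 2*Y
(A(-203, -1) + (((-5587 + 5558)*(-124 + ((-4080 - 3270) + 2867)))/(-24258) - 15274/7487))*(3334 - 27010) = ((4 - 2*(-203)) + (((-5587 + 5558)*(-124 + ((-4080 - 3270) + 2867)))/(-24258) - 15274/7487))*(3334 - 27010) = ((4 + 406) + (-29*(-124 + (-7350 + 2867))*(-1/24258) - 15274*1/7487))*(-23676) = (410 + (-29*(-124 - 4483)*(-1/24258) - 15274/7487))*(-23676) = (410 + (-29*(-4607)*(-1/24258) - 15274/7487))*(-23676) = (410 + (133603*(-1/24258) - 15274/7487))*(-23676) = (410 + (-133603/24258 - 15274/7487))*(-23676) = (410 - 1370802353/181619646)*(-23676) = (73093252507/181619646)*(-23676) = -288425974392622/30269941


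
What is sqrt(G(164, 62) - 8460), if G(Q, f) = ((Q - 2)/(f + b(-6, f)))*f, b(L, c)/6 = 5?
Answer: 3*I*sqrt(490843)/23 ≈ 91.383*I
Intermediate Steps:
b(L, c) = 30 (b(L, c) = 6*5 = 30)
G(Q, f) = f*(-2 + Q)/(30 + f) (G(Q, f) = ((Q - 2)/(f + 30))*f = ((-2 + Q)/(30 + f))*f = f*(-2 + Q)/(30 + f))
sqrt(G(164, 62) - 8460) = sqrt(62*(-2 + 164)/(30 + 62) - 8460) = sqrt(62*162/92 - 8460) = sqrt(62*(1/92)*162 - 8460) = sqrt(2511/23 - 8460) = sqrt(-192069/23) = 3*I*sqrt(490843)/23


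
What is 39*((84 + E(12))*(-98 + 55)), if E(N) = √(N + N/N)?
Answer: -140868 - 1677*√13 ≈ -1.4691e+5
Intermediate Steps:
E(N) = √(1 + N) (E(N) = √(N + 1) = √(1 + N))
39*((84 + E(12))*(-98 + 55)) = 39*((84 + √(1 + 12))*(-98 + 55)) = 39*((84 + √13)*(-43)) = 39*(-3612 - 43*√13) = -140868 - 1677*√13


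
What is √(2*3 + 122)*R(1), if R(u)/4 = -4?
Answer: -128*√2 ≈ -181.02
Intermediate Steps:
R(u) = -16 (R(u) = 4*(-4) = -16)
√(2*3 + 122)*R(1) = √(2*3 + 122)*(-16) = √(6 + 122)*(-16) = √128*(-16) = (8*√2)*(-16) = -128*√2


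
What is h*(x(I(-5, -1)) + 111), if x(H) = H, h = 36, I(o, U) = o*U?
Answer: 4176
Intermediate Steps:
I(o, U) = U*o
h*(x(I(-5, -1)) + 111) = 36*(-1*(-5) + 111) = 36*(5 + 111) = 36*116 = 4176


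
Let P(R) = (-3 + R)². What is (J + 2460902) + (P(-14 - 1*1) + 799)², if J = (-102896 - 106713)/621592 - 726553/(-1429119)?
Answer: 3306387995441844793/888328937448 ≈ 3.7220e+6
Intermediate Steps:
J = 152063327905/888328937448 (J = -209609*1/621592 - 726553*(-1/1429119) = -209609/621592 + 726553/1429119 = 152063327905/888328937448 ≈ 0.17118)
(J + 2460902) + (P(-14 - 1*1) + 799)² = (152063327905/888328937448 + 2460902) + ((-3 + (-14 - 1*1))² + 799)² = 2186090610886986001/888328937448 + ((-3 + (-14 - 1))² + 799)² = 2186090610886986001/888328937448 + ((-3 - 15)² + 799)² = 2186090610886986001/888328937448 + ((-18)² + 799)² = 2186090610886986001/888328937448 + (324 + 799)² = 2186090610886986001/888328937448 + 1123² = 2186090610886986001/888328937448 + 1261129 = 3306387995441844793/888328937448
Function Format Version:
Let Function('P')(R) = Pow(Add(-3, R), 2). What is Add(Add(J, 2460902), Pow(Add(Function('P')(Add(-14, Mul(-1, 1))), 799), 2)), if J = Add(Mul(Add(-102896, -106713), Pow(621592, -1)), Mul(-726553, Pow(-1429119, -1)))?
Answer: Rational(3306387995441844793, 888328937448) ≈ 3.7220e+6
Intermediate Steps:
J = Rational(152063327905, 888328937448) (J = Add(Mul(-209609, Rational(1, 621592)), Mul(-726553, Rational(-1, 1429119))) = Add(Rational(-209609, 621592), Rational(726553, 1429119)) = Rational(152063327905, 888328937448) ≈ 0.17118)
Add(Add(J, 2460902), Pow(Add(Function('P')(Add(-14, Mul(-1, 1))), 799), 2)) = Add(Add(Rational(152063327905, 888328937448), 2460902), Pow(Add(Pow(Add(-3, Add(-14, Mul(-1, 1))), 2), 799), 2)) = Add(Rational(2186090610886986001, 888328937448), Pow(Add(Pow(Add(-3, Add(-14, -1)), 2), 799), 2)) = Add(Rational(2186090610886986001, 888328937448), Pow(Add(Pow(Add(-3, -15), 2), 799), 2)) = Add(Rational(2186090610886986001, 888328937448), Pow(Add(Pow(-18, 2), 799), 2)) = Add(Rational(2186090610886986001, 888328937448), Pow(Add(324, 799), 2)) = Add(Rational(2186090610886986001, 888328937448), Pow(1123, 2)) = Add(Rational(2186090610886986001, 888328937448), 1261129) = Rational(3306387995441844793, 888328937448)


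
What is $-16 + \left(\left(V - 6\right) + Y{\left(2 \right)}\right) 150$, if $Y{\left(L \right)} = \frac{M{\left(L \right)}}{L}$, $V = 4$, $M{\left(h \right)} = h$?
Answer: $-166$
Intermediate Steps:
$Y{\left(L \right)} = 1$ ($Y{\left(L \right)} = \frac{L}{L} = 1$)
$-16 + \left(\left(V - 6\right) + Y{\left(2 \right)}\right) 150 = -16 + \left(\left(4 - 6\right) + 1\right) 150 = -16 + \left(-2 + 1\right) 150 = -16 - 150 = -166$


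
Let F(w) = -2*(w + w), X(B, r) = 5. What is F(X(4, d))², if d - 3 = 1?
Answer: 400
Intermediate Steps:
d = 4 (d = 3 + 1 = 4)
F(w) = -4*w
F(X(4, d))² = (-4*5)² = (-20)² = 400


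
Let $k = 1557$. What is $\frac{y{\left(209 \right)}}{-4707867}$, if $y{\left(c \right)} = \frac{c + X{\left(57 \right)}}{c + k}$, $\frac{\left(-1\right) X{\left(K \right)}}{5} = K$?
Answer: $\frac{38}{4157046561} \approx 9.1411 \cdot 10^{-9}$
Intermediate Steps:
$X{\left(K \right)} = - 5 K$
$y{\left(c \right)} = \frac{-285 + c}{1557 + c}$ ($y{\left(c \right)} = \frac{c - 285}{c + 1557} = \frac{c - 285}{1557 + c} = \frac{-285 + c}{1557 + c}$)
$\frac{y{\left(209 \right)}}{-4707867} = \frac{\frac{1}{1557 + 209} \left(-285 + 209\right)}{-4707867} = \frac{1}{1766} \left(-76\right) \left(- \frac{1}{4707867}\right) = \left(- \frac{38}{883}\right) \left(- \frac{1}{4707867}\right) = \frac{38}{4157046561}$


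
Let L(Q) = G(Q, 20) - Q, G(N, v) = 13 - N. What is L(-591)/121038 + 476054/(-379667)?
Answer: -57166921987/45954134346 ≈ -1.2440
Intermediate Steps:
L(Q) = 13 - 2*Q (L(Q) = (13 - Q) - Q = 13 - 2*Q)
L(-591)/121038 + 476054/(-379667) = (13 - 2*(-591))/121038 + 476054/(-379667) = (13 + 1182)*(1/121038) + 476054*(-1/379667) = 1195*(1/121038) - 476054/379667 = 1195/121038 - 476054/379667 = -57166921987/45954134346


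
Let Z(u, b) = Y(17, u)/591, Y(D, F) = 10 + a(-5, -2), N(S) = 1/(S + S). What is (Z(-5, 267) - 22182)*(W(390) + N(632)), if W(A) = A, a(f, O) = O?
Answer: -3231249424697/373512 ≈ -8.6510e+6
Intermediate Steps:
N(S) = 1/(2*S)
Y(D, F) = 8 (Y(D, F) = 10 - 2 = 8)
Z(u, b) = 8/591
(Z(-5, 267) - 22182)*(W(390) + N(632)) = (8/591 - 22182)*(390 + (1/2)/632) = -13109554*(390 + (1/2)*(1/632))/591 = -13109554*(390 + 1/1264)/591 = -13109554/591*492961/1264 = -3231249424697/373512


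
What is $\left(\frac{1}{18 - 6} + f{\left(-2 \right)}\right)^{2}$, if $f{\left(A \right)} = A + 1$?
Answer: $\frac{121}{144} \approx 0.84028$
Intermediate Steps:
$f{\left(A \right)} = 1 + A$
$\left(\frac{1}{18 - 6} + f{\left(-2 \right)}\right)^{2} = \left(\frac{1}{18 - 6} + \left(1 - 2\right)\right)^{2} = \left(\frac{1}{12} - 1\right)^{2} = \left(- \frac{11}{12}\right)^{2} = \frac{121}{144}$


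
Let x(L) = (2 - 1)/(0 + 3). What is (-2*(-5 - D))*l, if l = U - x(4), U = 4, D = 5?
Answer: 220/3 ≈ 73.333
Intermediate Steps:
x(L) = ⅓ (x(L) = 1/3 = 1*(⅓) = ⅓)
l = 11/3 (l = 4 - 1*⅓ = 4 - ⅓ = 11/3 ≈ 3.6667)
(-2*(-5 - D))*l = -2*(-5 - 1*5)*(11/3) = -2*(-5 - 5)*(11/3) = -2*(-10)*(11/3) = 20*(11/3) = 220/3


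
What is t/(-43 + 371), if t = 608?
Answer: 76/41 ≈ 1.8537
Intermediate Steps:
t/(-43 + 371) = 608/(-43 + 371) = 608/328 = 608*(1/328) = 76/41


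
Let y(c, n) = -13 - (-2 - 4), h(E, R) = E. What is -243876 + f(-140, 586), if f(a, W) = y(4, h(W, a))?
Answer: -243883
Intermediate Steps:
y(c, n) = -7 (y(c, n) = -13 - 1*(-6) = -13 + 6 = -7)
f(a, W) = -7
-243876 + f(-140, 586) = -243876 - 7 = -243883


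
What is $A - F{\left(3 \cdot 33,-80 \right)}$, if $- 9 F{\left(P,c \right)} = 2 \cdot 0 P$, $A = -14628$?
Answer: $-14628$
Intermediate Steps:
$F{\left(P,c \right)} = 0$ ($F{\left(P,c \right)} = - \frac{2 \cdot 0 P}{9} = - \frac{0 P}{9} = \left(- \frac{1}{9}\right) 0 = 0$)
$A - F{\left(3 \cdot 33,-80 \right)} = -14628 - 0 = -14628 + 0 = -14628$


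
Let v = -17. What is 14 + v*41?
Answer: -683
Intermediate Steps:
14 + v*41 = 14 - 17*41 = 14 - 697 = -683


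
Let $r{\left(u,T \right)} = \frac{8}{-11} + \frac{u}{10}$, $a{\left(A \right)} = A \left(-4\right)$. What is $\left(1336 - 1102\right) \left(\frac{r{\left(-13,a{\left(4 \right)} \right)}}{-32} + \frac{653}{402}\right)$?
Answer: $\frac{46570017}{117920} \approx 394.93$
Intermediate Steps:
$a{\left(A \right)} = - 4 A$
$r{\left(u,T \right)} = - \frac{8}{11} + \frac{u}{10}$ ($r{\left(u,T \right)} = 8 \left(- \frac{1}{11}\right) + u \frac{1}{10} = - \frac{8}{11} + \frac{u}{10}$)
$\left(1336 - 1102\right) \left(\frac{r{\left(-13,a{\left(4 \right)} \right)}}{-32} + \frac{653}{402}\right) = \left(1336 - 1102\right) \left(\frac{- \frac{8}{11} + \frac{1}{10} \left(-13\right)}{-32} + \frac{653}{402}\right) = 234 \left(\left(- \frac{8}{11} - \frac{13}{10}\right) \left(- \frac{1}{32}\right) + 653 \cdot \frac{1}{402}\right) = 234 \left(\left(- \frac{223}{110}\right) \left(- \frac{1}{32}\right) + \frac{653}{402}\right) = 234 \left(\frac{223}{3520} + \frac{653}{402}\right) = 234 \cdot \frac{1194103}{707520} = \frac{46570017}{117920}$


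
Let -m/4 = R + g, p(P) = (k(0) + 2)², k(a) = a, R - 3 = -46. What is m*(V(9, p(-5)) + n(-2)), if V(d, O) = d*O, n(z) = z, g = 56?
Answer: -1768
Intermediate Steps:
R = -43 (R = 3 - 46 = -43)
p(P) = 4 (p(P) = (0 + 2)² = 2² = 4)
m = -52 (m = -4*(-43 + 56) = -4*13 = -52)
V(d, O) = O*d
m*(V(9, p(-5)) + n(-2)) = -52*(4*9 - 2) = -52*(36 - 2) = -52*34 = -1768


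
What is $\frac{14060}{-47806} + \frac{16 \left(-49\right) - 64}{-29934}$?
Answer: $- \frac{95083138}{357756201} \approx -0.26578$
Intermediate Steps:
$\frac{14060}{-47806} + \frac{16 \left(-49\right) - 64}{-29934} = 14060 \left(- \frac{1}{47806}\right) + \left(-784 - 64\right) \left(- \frac{1}{29934}\right) = - \frac{7030}{23903} - - \frac{424}{14967} = - \frac{7030}{23903} + \frac{424}{14967} = - \frac{95083138}{357756201}$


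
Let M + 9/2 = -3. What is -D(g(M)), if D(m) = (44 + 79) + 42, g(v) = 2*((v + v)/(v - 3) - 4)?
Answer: -165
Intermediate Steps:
M = -15/2 (M = -9/2 - 3 = -15/2 ≈ -7.5000)
g(v) = -8 + 4*v/(-3 + v) (g(v) = 2*((2*v)/(-3 + v) - 4) = 2*(2*v/(-3 + v) - 4) = 2*(-4 + 2*v/(-3 + v)) = -8 + 4*v/(-3 + v))
D(m) = 165 (D(m) = 123 + 42 = 165)
-D(g(M)) = -1*165 = -165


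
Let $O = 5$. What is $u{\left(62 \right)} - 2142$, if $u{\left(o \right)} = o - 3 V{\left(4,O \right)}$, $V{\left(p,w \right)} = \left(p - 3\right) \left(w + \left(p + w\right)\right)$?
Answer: $-2122$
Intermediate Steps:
$V{\left(p,w \right)} = \left(-3 + p\right) \left(p + 2 w\right)$
$u{\left(o \right)} = -42 + o$ ($u{\left(o \right)} = o - 3 \left(4^{2} - 30 - 12 + 2 \cdot 4 \cdot 5\right) = o - 3 \left(16 - 30 - 12 + 40\right) = o - 42 = -42 + o$)
$u{\left(62 \right)} - 2142 = \left(-42 + 62\right) - 2142 = 20 - 2142 = -2122$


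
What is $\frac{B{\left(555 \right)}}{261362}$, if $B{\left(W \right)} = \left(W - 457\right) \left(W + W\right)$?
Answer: $\frac{54390}{130681} \approx 0.4162$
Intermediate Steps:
$B{\left(W \right)} = 2 W \left(-457 + W\right)$ ($B{\left(W \right)} = \left(-457 + W\right) 2 W = 2 W \left(-457 + W\right)$)
$\frac{B{\left(555 \right)}}{261362} = \frac{2 \cdot 555 \left(-457 + 555\right)}{261362} = 2 \cdot 555 \cdot 98 \cdot \frac{1}{261362} = 108780 \cdot \frac{1}{261362} = \frac{54390}{130681}$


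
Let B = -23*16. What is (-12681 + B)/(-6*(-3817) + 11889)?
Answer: -13049/34791 ≈ -0.37507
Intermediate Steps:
B = -368
(-12681 + B)/(-6*(-3817) + 11889) = (-12681 - 368)/(-6*(-3817) + 11889) = -13049/(22902 + 11889) = -13049/34791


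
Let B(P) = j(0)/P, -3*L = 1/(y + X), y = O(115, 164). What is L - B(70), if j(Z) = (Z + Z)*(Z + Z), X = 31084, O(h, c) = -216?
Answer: -1/92604 ≈ -1.0799e-5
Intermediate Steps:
y = -216
j(Z) = 4*Z**2 (j(Z) = (2*Z)*(2*Z) = 4*Z**2)
L = -1/92604 (L = -1/(3*(-216 + 31084)) = -1/3/30868 = -1/3*1/30868 = -1/92604 ≈ -1.0799e-5)
B(P) = 0 (B(P) = (4*0**2)/P = (4*0)/P = 0/P = 0)
L - B(70) = -1/92604 - 1*0 = -1/92604 + 0 = -1/92604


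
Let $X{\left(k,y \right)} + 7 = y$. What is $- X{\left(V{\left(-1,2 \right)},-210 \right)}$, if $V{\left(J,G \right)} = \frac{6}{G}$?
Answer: $217$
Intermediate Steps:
$X{\left(k,y \right)} = -7 + y$
$- X{\left(V{\left(-1,2 \right)},-210 \right)} = - (-7 - 210) = \left(-1\right) \left(-217\right) = 217$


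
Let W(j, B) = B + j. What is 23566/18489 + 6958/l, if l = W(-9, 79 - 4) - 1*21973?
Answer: 387613900/405038523 ≈ 0.95698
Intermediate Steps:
l = -21907 (l = ((79 - 4) - 9) - 1*21973 = (75 - 9) - 21973 = 66 - 21973 = -21907)
23566/18489 + 6958/l = 23566/18489 + 6958/(-21907) = 23566*(1/18489) + 6958*(-1/21907) = 23566/18489 - 6958/21907 = 387613900/405038523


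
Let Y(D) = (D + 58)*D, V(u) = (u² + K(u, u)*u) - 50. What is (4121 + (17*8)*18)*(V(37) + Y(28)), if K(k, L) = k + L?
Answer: 42468585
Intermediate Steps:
K(k, L) = L + k
V(u) = -50 + 3*u² (V(u) = (u² + (u + u)*u) - 50 = (u² + (2*u)*u) - 50 = (u² + 2*u²) - 50 = 3*u² - 50 = -50 + 3*u²)
Y(D) = D*(58 + D) (Y(D) = (58 + D)*D = D*(58 + D))
(4121 + (17*8)*18)*(V(37) + Y(28)) = (4121 + (17*8)*18)*((-50 + 3*37²) + 28*(58 + 28)) = (4121 + 136*18)*((-50 + 3*1369) + 28*86) = (4121 + 2448)*((-50 + 4107) + 2408) = 6569*(4057 + 2408) = 6569*6465 = 42468585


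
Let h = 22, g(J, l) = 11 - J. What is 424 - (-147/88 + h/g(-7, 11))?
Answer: 336163/792 ≈ 424.45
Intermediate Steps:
424 - (-147/88 + h/g(-7, 11)) = 424 - (-147/88 + 22/(11 - 1*(-7))) = 424 - (-147*1/88 + 22/(11 + 7)) = 424 - (-147/88 + 22/18) = 424 - (-147/88 + 22*(1/18)) = 424 - (-147/88 + 11/9) = 424 - 1*(-355/792) = 424 + 355/792 = 336163/792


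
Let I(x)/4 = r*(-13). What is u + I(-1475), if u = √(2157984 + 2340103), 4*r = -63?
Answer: 819 + 23*√8503 ≈ 2939.9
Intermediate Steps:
r = -63/4 (r = (¼)*(-63) = -63/4 ≈ -15.750)
I(x) = 819 (I(x) = 4*(-63/4*(-13)) = 4*(819/4) = 819)
u = 23*√8503 (u = √4498087 = 23*√8503 ≈ 2120.9)
u + I(-1475) = 23*√8503 + 819 = 819 + 23*√8503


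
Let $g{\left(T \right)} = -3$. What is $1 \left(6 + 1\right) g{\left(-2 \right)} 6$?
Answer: $-126$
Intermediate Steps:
$1 \left(6 + 1\right) g{\left(-2 \right)} 6 = 1 \left(6 + 1\right) \left(-3\right) 6 = 1 \cdot 7 \left(-3\right) 6 = 7 \left(-3\right) 6 = \left(-21\right) 6 = -126$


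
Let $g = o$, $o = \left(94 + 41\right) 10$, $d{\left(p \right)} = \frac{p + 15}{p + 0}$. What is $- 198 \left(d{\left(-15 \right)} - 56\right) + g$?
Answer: $12438$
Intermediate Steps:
$d{\left(p \right)} = \frac{15 + p}{p}$
$o = 1350$ ($o = 135 \cdot 10 = 1350$)
$g = 1350$
$- 198 \left(d{\left(-15 \right)} - 56\right) + g = - 198 \left(\frac{15 - 15}{-15} - 56\right) + 1350 = - 198 \left(\left(- \frac{1}{15}\right) 0 - 56\right) + 1350 = - 198 \left(0 - 56\right) + 1350 = \left(-198\right) \left(-56\right) + 1350 = 11088 + 1350 = 12438$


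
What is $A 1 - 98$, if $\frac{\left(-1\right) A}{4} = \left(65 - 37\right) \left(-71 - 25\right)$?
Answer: $10654$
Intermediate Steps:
$A = 10752$ ($A = - 4 \left(65 - 37\right) \left(-71 - 25\right) = - 4 \cdot 28 \left(-96\right) = \left(-4\right) \left(-2688\right) = 10752$)
$A 1 - 98 = 10752 \cdot 1 - 98 = 10752 - 98 = 10654$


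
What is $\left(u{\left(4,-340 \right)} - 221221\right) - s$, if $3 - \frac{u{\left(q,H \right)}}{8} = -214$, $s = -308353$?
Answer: $88868$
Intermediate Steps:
$u{\left(q,H \right)} = 1736$ ($u{\left(q,H \right)} = 24 - -1712 = 24 + 1712 = 1736$)
$\left(u{\left(4,-340 \right)} - 221221\right) - s = \left(1736 - 221221\right) - -308353 = \left(1736 - 221221\right) + 308353 = -219485 + 308353 = 88868$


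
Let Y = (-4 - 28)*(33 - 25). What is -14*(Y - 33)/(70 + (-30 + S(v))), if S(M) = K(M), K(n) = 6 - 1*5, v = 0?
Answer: 4046/41 ≈ 98.683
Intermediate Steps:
K(n) = 1 (K(n) = 6 - 5 = 1)
S(M) = 1
Y = -256 (Y = -32*8 = -256)
-14*(Y - 33)/(70 + (-30 + S(v))) = -14*(-256 - 33)/(70 + (-30 + 1)) = -14*(-289)/(70 - 29) = -14*(-289)/41 = -14*(-289/41) = 4046/41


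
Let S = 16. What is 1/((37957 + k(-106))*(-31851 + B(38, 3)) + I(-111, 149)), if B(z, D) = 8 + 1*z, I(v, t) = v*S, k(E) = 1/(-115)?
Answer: -23/27766149342 ≈ -8.2835e-10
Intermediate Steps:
k(E) = -1/115 (k(E) = 1*(-1/115) = -1/115)
I(v, t) = 16*v (I(v, t) = v*16 = 16*v)
B(z, D) = 8 + z
1/((37957 + k(-106))*(-31851 + B(38, 3)) + I(-111, 149)) = 1/((37957 - 1/115)*(-31851 + (8 + 38)) + 16*(-111)) = 1/(4365054*(-31851 + 46)/115 - 1776) = 1/((4365054/115)*(-31805) - 1776) = 1/(-27766108494/23 - 1776) = 1/(-27766149342/23) = -23/27766149342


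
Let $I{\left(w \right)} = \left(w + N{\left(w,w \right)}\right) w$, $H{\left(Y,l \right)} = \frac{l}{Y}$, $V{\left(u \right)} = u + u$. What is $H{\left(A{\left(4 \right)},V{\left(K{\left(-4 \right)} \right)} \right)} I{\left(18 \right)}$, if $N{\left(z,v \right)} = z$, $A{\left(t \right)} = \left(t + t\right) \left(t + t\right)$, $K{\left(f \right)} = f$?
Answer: $-81$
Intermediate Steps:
$A{\left(t \right)} = 4 t^{2}$ ($A{\left(t \right)} = 2 t 2 t = 4 t^{2}$)
$V{\left(u \right)} = 2 u$
$I{\left(w \right)} = 2 w^{2}$ ($I{\left(w \right)} = \left(w + w\right) w = 2 w w = 2 w^{2}$)
$H{\left(A{\left(4 \right)},V{\left(K{\left(-4 \right)} \right)} \right)} I{\left(18 \right)} = \frac{2 \left(-4\right)}{4 \cdot 4^{2}} \cdot 2 \cdot 18^{2} = - \frac{8}{4 \cdot 16} \cdot 2 \cdot 324 = - \frac{8}{64} \cdot 648 = \left(-8\right) \frac{1}{64} \cdot 648 = \left(- \frac{1}{8}\right) 648 = -81$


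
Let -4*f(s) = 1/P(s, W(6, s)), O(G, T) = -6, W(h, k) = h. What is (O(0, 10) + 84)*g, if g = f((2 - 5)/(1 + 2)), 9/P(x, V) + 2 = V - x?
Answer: -65/6 ≈ -10.833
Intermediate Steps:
P(x, V) = 9/(-2 + V - x) (P(x, V) = 9/(-2 + (V - x)) = 9/(-2 + V - x))
f(s) = -⅑ + s/36 (f(s) = -(⅑ - s/36) = -(4/9 - s/9)/4 = -⅑ + s/36)
g = -5/36 (g = -⅑ + ((2 - 5)/(1 + 2))/36 = -⅑ + (-3/3)/36 = -⅑ + (-3*⅓)/36 = -⅑ + (1/36)*(-1) = -⅑ - 1/36 = -5/36 ≈ -0.13889)
(O(0, 10) + 84)*g = (-6 + 84)*(-5/36) = 78*(-5/36) = -65/6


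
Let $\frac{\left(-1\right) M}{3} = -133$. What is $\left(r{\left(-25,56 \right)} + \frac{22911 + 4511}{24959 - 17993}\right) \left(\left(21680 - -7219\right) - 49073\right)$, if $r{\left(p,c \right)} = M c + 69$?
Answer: $- \frac{1575149405060}{3483} \approx -4.5224 \cdot 10^{8}$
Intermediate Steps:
$M = 399$ ($M = \left(-3\right) \left(-133\right) = 399$)
$r{\left(p,c \right)} = 69 + 399 c$ ($r{\left(p,c \right)} = 399 c + 69 = 69 + 399 c$)
$\left(r{\left(-25,56 \right)} + \frac{22911 + 4511}{24959 - 17993}\right) \left(\left(21680 - -7219\right) - 49073\right) = \left(\left(69 + 399 \cdot 56\right) + \frac{22911 + 4511}{24959 - 17993}\right) \left(\left(21680 - -7219\right) - 49073\right) = \left(\left(69 + 22344\right) + \frac{27422}{6966}\right) \left(\left(21680 + 7219\right) - 49073\right) = \left(22413 + 27422 \cdot \frac{1}{6966}\right) \left(28899 - 49073\right) = \left(22413 + \frac{13711}{3483}\right) \left(-20174\right) = \frac{78078190}{3483} \left(-20174\right) = - \frac{1575149405060}{3483}$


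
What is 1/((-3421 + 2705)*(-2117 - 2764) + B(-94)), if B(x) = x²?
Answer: 1/3503632 ≈ 2.8542e-7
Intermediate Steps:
1/((-3421 + 2705)*(-2117 - 2764) + B(-94)) = 1/((-3421 + 2705)*(-2117 - 2764) + (-94)²) = 1/(-716*(-4881) + 8836) = 1/(3494796 + 8836) = 1/3503632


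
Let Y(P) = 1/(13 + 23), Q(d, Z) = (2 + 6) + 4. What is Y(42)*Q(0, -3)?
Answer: ⅓ ≈ 0.33333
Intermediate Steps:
Q(d, Z) = 12 (Q(d, Z) = 8 + 4 = 12)
Y(P) = 1/36
Y(42)*Q(0, -3) = (1/36)*12 = ⅓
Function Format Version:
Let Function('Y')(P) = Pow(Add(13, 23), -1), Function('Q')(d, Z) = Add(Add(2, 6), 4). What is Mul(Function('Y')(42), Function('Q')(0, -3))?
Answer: Rational(1, 3) ≈ 0.33333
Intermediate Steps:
Function('Q')(d, Z) = 12 (Function('Q')(d, Z) = Add(8, 4) = 12)
Function('Y')(P) = Rational(1, 36) (Function('Y')(P) = Pow(36, -1) = Rational(1, 36))
Mul(Function('Y')(42), Function('Q')(0, -3)) = Mul(Rational(1, 36), 12) = Rational(1, 3)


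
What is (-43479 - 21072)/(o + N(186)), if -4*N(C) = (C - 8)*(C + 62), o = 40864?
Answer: -64551/29828 ≈ -2.1641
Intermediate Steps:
N(C) = -(-8 + C)*(62 + C)/4 (N(C) = -(C - 8)*(C + 62)/4 = -(-8 + C)*(62 + C)/4)
(-43479 - 21072)/(o + N(186)) = (-43479 - 21072)/(40864 + (124 - 27/2*186 - ¼*186²)) = -64551/(40864 + (124 - 2511 - ¼*34596)) = -64551/(40864 + (124 - 2511 - 8649)) = -64551/(40864 - 11036) = -64551/29828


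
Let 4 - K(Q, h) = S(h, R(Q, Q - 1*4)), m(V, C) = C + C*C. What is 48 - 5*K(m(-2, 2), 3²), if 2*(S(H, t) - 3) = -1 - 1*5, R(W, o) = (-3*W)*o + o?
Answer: 28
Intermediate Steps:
R(W, o) = o - 3*W*o (R(W, o) = -3*W*o + o = o - 3*W*o)
m(V, C) = C + C²
S(H, t) = 0 (S(H, t) = 3 + (-1 - 1*5)/2 = 3 + (-1 - 5)/2 = 3 + (½)*(-6) = 3 - 3 = 0)
K(Q, h) = 4 (K(Q, h) = 4 - 1*0 = 4 + 0 = 4)
48 - 5*K(m(-2, 2), 3²) = 48 - 5*4 = 48 - 20 = 28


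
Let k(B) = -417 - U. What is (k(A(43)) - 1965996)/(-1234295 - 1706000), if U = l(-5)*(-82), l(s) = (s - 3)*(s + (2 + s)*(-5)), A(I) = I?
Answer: 1972973/2940295 ≈ 0.67101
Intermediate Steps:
l(s) = (-10 - 4*s)*(-3 + s) (l(s) = (-3 + s)*(s + (-10 - 5*s)) = (-3 + s)*(-10 - 4*s) = (-10 - 4*s)*(-3 + s))
U = 6560 (U = (30 - 4*(-5)² + 2*(-5))*(-82) = (30 - 4*25 - 10)*(-82) = (30 - 100 - 10)*(-82) = -80*(-82) = 6560)
k(B) = -6977 (k(B) = -417 - 1*6560 = -417 - 6560 = -6977)
(k(A(43)) - 1965996)/(-1234295 - 1706000) = (-6977 - 1965996)/(-1234295 - 1706000) = -1972973/(-2940295) = -1972973*(-1/2940295) = 1972973/2940295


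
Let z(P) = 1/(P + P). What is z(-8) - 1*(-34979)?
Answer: 559663/16 ≈ 34979.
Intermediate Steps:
z(P) = 1/(2*P)
z(-8) - 1*(-34979) = (½)/(-8) - 1*(-34979) = (½)*(-⅛) + 34979 = -1/16 + 34979 = 559663/16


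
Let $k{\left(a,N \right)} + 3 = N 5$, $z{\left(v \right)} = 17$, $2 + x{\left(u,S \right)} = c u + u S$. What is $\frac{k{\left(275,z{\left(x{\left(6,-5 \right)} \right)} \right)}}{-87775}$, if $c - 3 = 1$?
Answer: $- \frac{82}{87775} \approx -0.00093421$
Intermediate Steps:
$c = 4$ ($c = 3 + 1 = 4$)
$x{\left(u,S \right)} = -2 + 4 u + S u$ ($x{\left(u,S \right)} = -2 + \left(4 u + u S\right) = -2 + \left(4 u + S u\right) = -2 + 4 u + S u$)
$k{\left(a,N \right)} = -3 + 5 N$ ($k{\left(a,N \right)} = -3 + N 5 = -3 + 5 N$)
$\frac{k{\left(275,z{\left(x{\left(6,-5 \right)} \right)} \right)}}{-87775} = \frac{-3 + 5 \cdot 17}{-87775} = \left(-3 + 85\right) \left(- \frac{1}{87775}\right) = 82 \left(- \frac{1}{87775}\right) = - \frac{82}{87775}$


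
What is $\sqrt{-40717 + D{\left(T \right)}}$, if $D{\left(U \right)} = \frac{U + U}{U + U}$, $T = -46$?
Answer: $6 i \sqrt{1131} \approx 201.78 i$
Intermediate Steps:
$D{\left(U \right)} = 1$ ($D{\left(U \right)} = \frac{2 U}{2 U} = 2 U \frac{1}{2 U} = 1$)
$\sqrt{-40717 + D{\left(T \right)}} = \sqrt{-40717 + 1} = \sqrt{-40716} = 6 i \sqrt{1131}$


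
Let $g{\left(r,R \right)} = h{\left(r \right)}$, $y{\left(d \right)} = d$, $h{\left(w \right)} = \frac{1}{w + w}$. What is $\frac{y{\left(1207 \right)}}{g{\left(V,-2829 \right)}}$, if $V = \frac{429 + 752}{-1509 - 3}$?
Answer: $- \frac{1425467}{756} \approx -1885.5$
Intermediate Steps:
$h{\left(w \right)} = \frac{1}{2 w}$
$V = - \frac{1181}{1512}$ ($V = \frac{1181}{-1512} = 1181 \left(- \frac{1}{1512}\right) = - \frac{1181}{1512} \approx -0.78109$)
$g{\left(r,R \right)} = \frac{1}{2 r}$
$\frac{y{\left(1207 \right)}}{g{\left(V,-2829 \right)}} = \frac{1207}{\frac{1}{2} \frac{1}{- \frac{1181}{1512}}} = \frac{1207}{\frac{1}{2} \left(- \frac{1512}{1181}\right)} = \frac{1207}{- \frac{756}{1181}} = 1207 \left(- \frac{1181}{756}\right) = - \frac{1425467}{756}$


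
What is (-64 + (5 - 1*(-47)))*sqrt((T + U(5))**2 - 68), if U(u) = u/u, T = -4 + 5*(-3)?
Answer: -192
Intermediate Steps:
T = -19 (T = -4 - 15 = -19)
U(u) = 1
(-64 + (5 - 1*(-47)))*sqrt((T + U(5))**2 - 68) = (-64 + (5 - 1*(-47)))*sqrt((-19 + 1)**2 - 68) = (-64 + (5 + 47))*sqrt((-18)**2 - 68) = (-64 + 52)*sqrt(324 - 68) = -12*sqrt(256) = -12*16 = -192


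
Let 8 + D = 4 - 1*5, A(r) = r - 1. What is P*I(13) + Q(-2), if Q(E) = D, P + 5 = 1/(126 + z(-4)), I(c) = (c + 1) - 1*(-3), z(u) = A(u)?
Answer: -11357/121 ≈ -93.859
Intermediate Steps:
A(r) = -1 + r
z(u) = -1 + u
I(c) = 4 + c (I(c) = (1 + c) + 3 = 4 + c)
P = -604/121 (P = -5 + 1/(126 + (-1 - 4)) = -5 + 1/(126 - 5) = -5 + 1/121 = -604/121 ≈ -4.9917)
D = -9 (D = -8 + (4 - 1*5) = -8 + (4 - 5) = -8 - 1 = -9)
Q(E) = -9
P*I(13) + Q(-2) = -604*(4 + 13)/121 - 9 = -604/121*17 - 9 = -10268/121 - 9 = -11357/121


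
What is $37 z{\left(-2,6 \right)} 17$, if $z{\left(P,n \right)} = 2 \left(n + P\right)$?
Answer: $5032$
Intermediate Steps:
$z{\left(P,n \right)} = 2 P + 2 n$ ($z{\left(P,n \right)} = 2 \left(P + n\right) = 2 P + 2 n$)
$37 z{\left(-2,6 \right)} 17 = 37 \left(2 \left(-2\right) + 2 \cdot 6\right) 17 = 37 \left(-4 + 12\right) 17 = 37 \cdot 8 \cdot 17 = 37 \cdot 136 = 5032$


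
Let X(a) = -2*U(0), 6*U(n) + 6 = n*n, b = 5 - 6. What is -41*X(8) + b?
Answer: -83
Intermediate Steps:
b = -1
U(n) = -1 + n**2/6 (U(n) = -1 + (n*n)/6 = -1 + n**2/6)
X(a) = 2 (X(a) = -2*(-1 + (1/6)*0**2) = -2*(-1 + (1/6)*0) = -2*(-1 + 0) = -2*(-1) = 2)
-41*X(8) + b = -41*2 - 1 = -82 - 1 = -83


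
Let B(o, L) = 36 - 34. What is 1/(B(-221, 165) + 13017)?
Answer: 1/13019 ≈ 7.6811e-5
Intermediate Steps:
B(o, L) = 2
1/(B(-221, 165) + 13017) = 1/(2 + 13017) = 1/13019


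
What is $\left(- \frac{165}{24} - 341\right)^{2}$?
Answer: $\frac{7745089}{64} \approx 1.2102 \cdot 10^{5}$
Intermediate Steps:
$\left(- \frac{165}{24} - 341\right)^{2} = \left(\left(-165\right) \frac{1}{24} - 341\right)^{2} = \left(- \frac{55}{8} - 341\right)^{2} = \left(- \frac{2783}{8}\right)^{2} = \frac{7745089}{64}$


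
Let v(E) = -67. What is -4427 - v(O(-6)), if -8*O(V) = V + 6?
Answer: -4360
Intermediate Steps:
O(V) = -¾ - V/8 (O(V) = -(V + 6)/8 = -(6 + V)/8 = -¾ - V/8)
-4427 - v(O(-6)) = -4427 - 1*(-67) = -4427 + 67 = -4360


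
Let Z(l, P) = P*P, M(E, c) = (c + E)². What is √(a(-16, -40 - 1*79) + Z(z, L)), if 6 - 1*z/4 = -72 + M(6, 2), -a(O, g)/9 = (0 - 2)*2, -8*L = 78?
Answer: 3*√233/4 ≈ 11.448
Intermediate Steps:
L = -39/4 (L = -⅛*78 = -39/4 ≈ -9.7500)
M(E, c) = (E + c)²
a(O, g) = 36 (a(O, g) = -9*(0 - 2)*2 = -(-18)*2 = -9*(-4) = 36)
z = 56 (z = 24 - 4*(-72 + (6 + 2)²) = 24 - 4*(-72 + 8²) = 24 - 4*(-72 + 64) = 24 - 4*(-8) = 24 + 32 = 56)
Z(l, P) = P²
√(a(-16, -40 - 1*79) + Z(z, L)) = √(36 + (-39/4)²) = √(36 + 1521/16) = √(2097/16) = 3*√233/4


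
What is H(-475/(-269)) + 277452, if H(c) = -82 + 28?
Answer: 277398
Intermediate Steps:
H(c) = -54
H(-475/(-269)) + 277452 = -54 + 277452 = 277398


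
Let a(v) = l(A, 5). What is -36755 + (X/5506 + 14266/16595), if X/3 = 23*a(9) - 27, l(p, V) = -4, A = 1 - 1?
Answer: -3358307808669/91372070 ≈ -36754.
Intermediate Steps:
A = 0
a(v) = -4
X = -357 (X = 3*(23*(-4) - 27) = 3*(-92 - 27) = 3*(-119) = -357)
-36755 + (X/5506 + 14266/16595) = -36755 + (-357/5506 + 14266/16595) = -36755 + 72624181/91372070 = -3358307808669/91372070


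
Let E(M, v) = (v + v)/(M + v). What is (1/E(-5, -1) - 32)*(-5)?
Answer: 145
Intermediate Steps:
E(M, v) = 2*v/(M + v) (E(M, v) = (2*v)/(M + v) = 2*v/(M + v))
(1/E(-5, -1) - 32)*(-5) = (1/(2*(-1)/(-5 - 1)) - 32)*(-5) = (1/(2*(-1)/(-6)) - 32)*(-5) = (1/(2*(-1)*(-⅙)) - 32)*(-5) = (1/(⅓) - 32)*(-5) = (3 - 32)*(-5) = -29*(-5) = 145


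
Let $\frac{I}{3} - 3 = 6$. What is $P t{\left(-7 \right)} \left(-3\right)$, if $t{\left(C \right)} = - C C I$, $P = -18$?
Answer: $-71442$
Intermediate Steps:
$I = 27$ ($I = 9 + 3 \cdot 6 = 9 + 18 = 27$)
$t{\left(C \right)} = - 27 C^{2}$ ($t{\left(C \right)} = - C C 27 = - C^{2} \cdot 27 = - 27 C^{2}$)
$P t{\left(-7 \right)} \left(-3\right) = - 18 \left(- 27 \left(-7\right)^{2}\right) \left(-3\right) = - 18 \left(\left(-27\right) 49\right) \left(-3\right) = \left(-18\right) \left(-1323\right) \left(-3\right) = 23814 \left(-3\right) = -71442$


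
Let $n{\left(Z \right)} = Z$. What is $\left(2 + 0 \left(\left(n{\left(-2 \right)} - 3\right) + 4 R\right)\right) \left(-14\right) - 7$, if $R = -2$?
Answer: $-35$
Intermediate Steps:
$\left(2 + 0 \left(\left(n{\left(-2 \right)} - 3\right) + 4 R\right)\right) \left(-14\right) - 7 = \left(2 + 0 \left(\left(-2 - 3\right) + 4 \left(-2\right)\right)\right) \left(-14\right) - 7 = \left(2 + 0 \left(-5 - 8\right)\right) \left(-14\right) - 7 = \left(2 + 0 \left(-13\right)\right) \left(-14\right) - 7 = \left(2 + 0\right) \left(-14\right) - 7 = 2 \left(-14\right) - 7 = -28 - 7 = -35$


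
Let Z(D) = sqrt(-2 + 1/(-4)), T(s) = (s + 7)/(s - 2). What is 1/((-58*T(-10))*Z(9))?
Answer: 4*I/87 ≈ 0.045977*I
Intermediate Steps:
T(s) = (7 + s)/(-2 + s)
Z(D) = 3*I/2 (Z(D) = sqrt(-2 - 1/4) = sqrt(-9/4) = 3*I/2)
1/((-58*T(-10))*Z(9)) = 1/((-58*(7 - 10)/(-2 - 10))*(3*I/2)) = 1/((-58*(-3)/(-12))*(3*I/2)) = 1/((-(-29)*(-3)/6)*(3*I/2)) = 1/((-58*1/4)*(3*I/2)) = 1/(-87*I/4) = 4*I/87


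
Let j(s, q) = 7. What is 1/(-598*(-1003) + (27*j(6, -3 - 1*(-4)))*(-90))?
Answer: 1/582784 ≈ 1.7159e-6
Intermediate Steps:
1/(-598*(-1003) + (27*j(6, -3 - 1*(-4)))*(-90)) = 1/(-598*(-1003) + (27*7)*(-90)) = 1/(599794 + 189*(-90)) = 1/(599794 - 17010) = 1/582784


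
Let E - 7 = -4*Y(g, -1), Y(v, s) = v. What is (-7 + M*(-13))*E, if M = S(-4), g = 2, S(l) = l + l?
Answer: -97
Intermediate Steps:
S(l) = 2*l
M = -8 (M = 2*(-4) = -8)
E = -1 (E = 7 - 4*2 = 7 - 8 = -1)
(-7 + M*(-13))*E = (-7 - 8*(-13))*(-1) = (-7 + 104)*(-1) = 97*(-1) = -97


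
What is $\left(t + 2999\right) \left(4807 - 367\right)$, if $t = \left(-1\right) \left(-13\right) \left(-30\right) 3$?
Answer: $8120760$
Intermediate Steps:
$t = -1170$ ($t = 13 \left(-30\right) 3 = \left(-390\right) 3 = -1170$)
$\left(t + 2999\right) \left(4807 - 367\right) = \left(-1170 + 2999\right) \left(4807 - 367\right) = 1829 \cdot 4440 = 8120760$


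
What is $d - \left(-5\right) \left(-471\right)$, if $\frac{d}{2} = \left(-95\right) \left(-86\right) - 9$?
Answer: $13967$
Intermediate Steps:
$d = 16322$ ($d = 2 \left(\left(-95\right) \left(-86\right) - 9\right) = 2 \left(8170 - 9\right) = 2 \cdot 8161 = 16322$)
$d - \left(-5\right) \left(-471\right) = 16322 - \left(-5\right) \left(-471\right) = 16322 - 2355 = 13967$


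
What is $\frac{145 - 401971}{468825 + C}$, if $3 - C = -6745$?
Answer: $- \frac{401826}{475573} \approx -0.84493$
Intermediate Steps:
$C = 6748$ ($C = 3 - -6745 = 3 + 6745 = 6748$)
$\frac{145 - 401971}{468825 + C} = \frac{145 - 401971}{468825 + 6748} = - \frac{401826}{475573}$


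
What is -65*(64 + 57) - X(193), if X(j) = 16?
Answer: -7881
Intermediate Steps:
-65*(64 + 57) - X(193) = -65*(64 + 57) - 1*16 = -65*121 - 16 = -7865 - 16 = -7881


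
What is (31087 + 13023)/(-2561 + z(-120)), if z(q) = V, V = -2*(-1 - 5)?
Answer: -44110/2549 ≈ -17.305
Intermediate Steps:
V = 12 (V = -2*(-6) = 12)
z(q) = 12
(31087 + 13023)/(-2561 + z(-120)) = (31087 + 13023)/(-2561 + 12) = 44110/(-2549) = 44110*(-1/2549) = -44110/2549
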